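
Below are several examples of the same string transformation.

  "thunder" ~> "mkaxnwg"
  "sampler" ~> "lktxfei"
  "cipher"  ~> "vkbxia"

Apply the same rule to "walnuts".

pltmeng

The transformation: take characters alternately from the front and the back (1st, last, 2nd, 2nd-last, ...), then shift every letter 7 places backward in the alphabet (wrapping around).
Working it through for "walnuts": intermediate "wsatlun", final "pltmeng".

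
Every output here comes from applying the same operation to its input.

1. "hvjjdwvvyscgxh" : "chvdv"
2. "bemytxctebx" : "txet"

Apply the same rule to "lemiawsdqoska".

The rule is to keep one character in every 3, starting at position 2 (positions 2nd, 5th, 8th, ...), then move the last 2 characters to the front (rotate right by 2).
"lemiawsdqoska" → "eads" → "dsea".

dsea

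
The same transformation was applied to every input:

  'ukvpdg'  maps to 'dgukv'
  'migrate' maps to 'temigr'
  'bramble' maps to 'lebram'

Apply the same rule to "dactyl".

yldac

Looking at the pairs, the operation is to move the last 2 characters to the front (rotate right by 2), then delete the last character.
On "dactyl": the first step gives "yldact", and the second then gives "yldac".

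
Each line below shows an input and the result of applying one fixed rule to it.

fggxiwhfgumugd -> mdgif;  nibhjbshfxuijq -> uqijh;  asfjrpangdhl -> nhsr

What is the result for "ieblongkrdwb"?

Each output is the input with this applied: keep one character in every 3, starting at position 2 (positions 2nd, 5th, 8th, ...), then move the last 2 characters to the front (rotate right by 2).
For "ieblongkrdwb", step one produces "eokw"; step two turns that into "kweo".

kweo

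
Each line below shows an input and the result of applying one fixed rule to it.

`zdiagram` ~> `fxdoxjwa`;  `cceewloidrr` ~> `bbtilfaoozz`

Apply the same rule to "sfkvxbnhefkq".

hsuykebchnpc

In each case the input is transformed by: move the first 2 characters to the end (rotate left by 2), then shift every letter 3 places backward in the alphabet (wrapping around).
Starting from "sfkvxbnhefkq": after the first operation, "kvxbnhefkqsf"; after the second, "hsuykebchnpc".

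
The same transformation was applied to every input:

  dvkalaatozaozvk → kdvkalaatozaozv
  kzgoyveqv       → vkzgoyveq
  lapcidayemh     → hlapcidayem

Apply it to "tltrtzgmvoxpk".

The pattern: move the last character to the front.
Applying that to "tltrtzgmvoxpk" gives "ktltrtzgmvoxp".

ktltrtzgmvoxp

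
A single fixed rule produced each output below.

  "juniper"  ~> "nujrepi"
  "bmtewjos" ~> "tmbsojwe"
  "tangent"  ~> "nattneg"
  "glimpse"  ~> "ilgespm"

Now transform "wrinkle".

irwelkn

In each case the input is transformed by: reverse the string, then move the last 3 characters to the front (rotate right by 3).
Starting from "wrinkle": after the first operation, "elknirw"; after the second, "irwelkn".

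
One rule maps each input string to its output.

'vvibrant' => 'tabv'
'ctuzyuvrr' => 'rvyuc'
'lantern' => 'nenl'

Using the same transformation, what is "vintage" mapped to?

What's happening: reverse the string, then keep every other character starting from the first (positions 1st, 3rd, 5th, ...).
On "vintage" that produces "eanv".

eanv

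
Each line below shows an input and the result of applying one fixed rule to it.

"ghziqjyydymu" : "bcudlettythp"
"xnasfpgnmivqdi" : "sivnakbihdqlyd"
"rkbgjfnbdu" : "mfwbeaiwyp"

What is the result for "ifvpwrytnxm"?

Each output is the input with this applied: shift every letter 5 places backward in the alphabet (wrapping around).
"ifvpwrytnxm" → "daqkrmtoish".

daqkrmtoish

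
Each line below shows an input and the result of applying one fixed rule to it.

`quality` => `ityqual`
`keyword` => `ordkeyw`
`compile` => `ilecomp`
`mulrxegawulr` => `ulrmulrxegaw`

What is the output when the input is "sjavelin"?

linsjave

Looking at the pairs, the operation is to move the last 3 characters to the front (rotate right by 3).
On "sjavelin" that produces "linsjave".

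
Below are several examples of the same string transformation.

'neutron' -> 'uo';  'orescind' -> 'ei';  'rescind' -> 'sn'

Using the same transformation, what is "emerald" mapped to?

el

The rule is to keep one character in every 3, starting at position 3 (positions 3rd, 6th, 9th, ...).
Doing the same to "emerald": "el".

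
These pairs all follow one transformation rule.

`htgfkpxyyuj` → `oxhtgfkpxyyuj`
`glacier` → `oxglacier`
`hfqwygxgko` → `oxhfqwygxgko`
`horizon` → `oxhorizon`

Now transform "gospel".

In each case the input is transformed by: prepend "ox".
For "gospel" the result is "oxgospel".

oxgospel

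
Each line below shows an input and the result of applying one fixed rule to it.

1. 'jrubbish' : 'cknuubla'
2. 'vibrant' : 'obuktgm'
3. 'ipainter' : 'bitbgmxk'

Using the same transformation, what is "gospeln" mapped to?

zhlixeg

Rule — shift every letter 7 places backward in the alphabet (wrapping around).
For "gospeln" the result is "zhlixeg".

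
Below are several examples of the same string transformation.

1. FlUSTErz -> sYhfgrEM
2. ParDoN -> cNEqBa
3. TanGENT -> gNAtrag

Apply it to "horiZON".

Rule — shift every letter 13 places forward in the alphabet (wrapping around) — i.e. ROT13, then flip the case of every letter.
Starting from "horiZON": after the first operation, "ubevMBA"; after the second, "UBEVmba".

UBEVmba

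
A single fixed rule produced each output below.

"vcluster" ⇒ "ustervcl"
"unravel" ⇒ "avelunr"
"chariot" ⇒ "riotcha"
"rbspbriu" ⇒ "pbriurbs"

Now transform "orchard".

hardorc

The rule is to move the first 3 characters to the end (rotate left by 3).
For "orchard" the result is "hardorc".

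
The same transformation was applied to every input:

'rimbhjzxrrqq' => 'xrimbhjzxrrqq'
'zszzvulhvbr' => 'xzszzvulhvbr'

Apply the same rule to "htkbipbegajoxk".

Looking at the pairs, the operation is to prepend "x".
For "htkbipbegajoxk" the result is "xhtkbipbegajoxk".

xhtkbipbegajoxk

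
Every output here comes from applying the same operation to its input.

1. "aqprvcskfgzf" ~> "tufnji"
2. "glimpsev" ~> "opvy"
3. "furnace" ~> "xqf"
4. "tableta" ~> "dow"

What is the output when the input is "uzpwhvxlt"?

czyo

The transformation: shift every letter 3 places forward in the alphabet (wrapping around), then keep every other character starting from the second (positions 2nd, 4th, 6th, ...).
So "uzpwhvxlt" becomes "czyo".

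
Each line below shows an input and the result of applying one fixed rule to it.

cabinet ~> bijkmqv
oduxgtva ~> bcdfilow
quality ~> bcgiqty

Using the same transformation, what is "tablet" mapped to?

The pattern: shift every letter 8 places forward in the alphabet (wrapping around), then sort the characters into alphabetical order.
Applying that to "tablet" gives "bbijmt".

bbijmt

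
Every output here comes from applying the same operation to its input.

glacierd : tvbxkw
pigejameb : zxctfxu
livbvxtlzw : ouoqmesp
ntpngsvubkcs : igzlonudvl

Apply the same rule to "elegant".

xztgm

The transformation: delete the first 2 characters, then shift every letter 7 places backward in the alphabet (wrapping around).
Working it through for "elegant": intermediate "egant", final "xztgm".
(Check on "livbvxtlzw": → "vbvxtlzw" → "ouoqmesp" ✓)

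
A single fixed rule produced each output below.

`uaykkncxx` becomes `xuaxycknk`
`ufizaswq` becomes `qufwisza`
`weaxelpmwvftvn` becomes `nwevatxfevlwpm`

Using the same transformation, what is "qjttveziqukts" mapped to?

sqjttktuvqeiz

The transformation: swap the first and last characters, then take characters alternately from the front and the back (1st, last, 2nd, 2nd-last, ...).
For "qjttveziqukts", step one produces "sjttveziquktq"; step two turns that into "sqjttktuvqeiz".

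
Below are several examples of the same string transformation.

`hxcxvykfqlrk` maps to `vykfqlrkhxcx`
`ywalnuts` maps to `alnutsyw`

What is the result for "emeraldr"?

Rule — swap the front and back halves of the string, then move the last 2 characters to the front (rotate right by 2).
Applying that to "emeraldr" gives "eraldrem".

eraldrem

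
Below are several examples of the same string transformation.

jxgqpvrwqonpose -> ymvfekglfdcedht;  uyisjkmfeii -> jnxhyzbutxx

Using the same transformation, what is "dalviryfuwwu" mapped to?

spakxgnujllj

The rule is to shift every letter 11 places backward in the alphabet (wrapping around).
Applying that to "dalviryfuwwu" gives "spakxgnujllj".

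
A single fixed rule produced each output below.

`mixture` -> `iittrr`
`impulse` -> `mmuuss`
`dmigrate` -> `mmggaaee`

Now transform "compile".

ooppll

The pattern: keep every other character starting from the second (positions 2nd, 4th, 6th, ...), then double every character.
"compile" → "opl" → "ooppll".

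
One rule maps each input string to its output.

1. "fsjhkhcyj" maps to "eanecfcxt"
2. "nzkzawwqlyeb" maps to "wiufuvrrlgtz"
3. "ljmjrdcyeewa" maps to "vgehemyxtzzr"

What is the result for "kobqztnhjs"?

The rule is to shift every letter 5 places backward in the alphabet (wrapping around), then move the last character to the front.
Working it through for "kobqztnhjs": intermediate "fjwluoicen", final "nfjwluoice".

nfjwluoice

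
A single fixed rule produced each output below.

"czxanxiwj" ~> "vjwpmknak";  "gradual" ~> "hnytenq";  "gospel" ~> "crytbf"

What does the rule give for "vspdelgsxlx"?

Rule — shift every letter 13 places forward in the alphabet (wrapping around) — i.e. ROT13, then move the last 3 characters to the front (rotate right by 3).
For "vspdelgsxlx" the result is "kykifcqrytf".
(Check on "gospel": → "tbfcry" → "crytbf" ✓)

kykifcqrytf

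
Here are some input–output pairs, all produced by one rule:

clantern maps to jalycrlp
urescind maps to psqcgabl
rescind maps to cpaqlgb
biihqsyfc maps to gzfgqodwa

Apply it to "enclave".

lcjatyc

Looking at the pairs, the operation is to swap each adjacent pair of characters (1↔2, 3↔4, ...), then shift every letter 2 places backward in the alphabet (wrapping around).
On "enclave": the first step gives "nelcvae", and the second then gives "lcjatyc".
(Check on "urescind": → "ruseicdn" → "psqcgabl" ✓)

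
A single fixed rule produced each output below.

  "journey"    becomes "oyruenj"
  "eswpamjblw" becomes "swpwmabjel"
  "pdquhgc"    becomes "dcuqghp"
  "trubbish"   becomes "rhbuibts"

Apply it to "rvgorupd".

Rule — swap the first and last characters, then swap each adjacent pair of characters (1↔2, 3↔4, ...).
"rvgorupd" → "dvgorupr" → "vdogurrp".

vdogurrp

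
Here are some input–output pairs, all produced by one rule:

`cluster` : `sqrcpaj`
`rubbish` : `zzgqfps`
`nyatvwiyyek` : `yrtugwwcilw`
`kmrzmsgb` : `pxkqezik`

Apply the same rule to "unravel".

pytcjsl

What's happening: move the first 2 characters to the end (rotate left by 2), then shift every letter 2 places backward in the alphabet (wrapping around).
Applying that to "unravel" gives "pytcjsl".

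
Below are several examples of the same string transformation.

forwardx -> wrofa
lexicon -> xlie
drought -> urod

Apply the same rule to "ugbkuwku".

The rule is to delete the last 3 characters, then sort the characters into reverse alphabetical order.
For "ugbkuwku", step one produces "ugbku"; step two turns that into "uukgb".

uukgb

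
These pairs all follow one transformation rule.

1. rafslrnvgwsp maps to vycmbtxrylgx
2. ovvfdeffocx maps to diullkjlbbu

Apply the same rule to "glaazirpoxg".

mduvxofggrm

In each case the input is transformed by: shift every letter 6 places forward in the alphabet (wrapping around), then reverse the string.
"glaazirpoxg" → "mrggfoxvudm" → "mduvxofggrm".
(Check on "ovvfdeffocx": → "ubbljklluid" → "diullkjlbbu" ✓)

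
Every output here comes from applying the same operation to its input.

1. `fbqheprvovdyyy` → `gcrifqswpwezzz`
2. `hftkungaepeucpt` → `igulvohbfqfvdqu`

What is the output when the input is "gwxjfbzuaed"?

hxykgcavbfe

In each case the input is transformed by: shift every letter 1 place forward in the alphabet (wrapping around).
Applying that to "gwxjfbzuaed" gives "hxykgcavbfe".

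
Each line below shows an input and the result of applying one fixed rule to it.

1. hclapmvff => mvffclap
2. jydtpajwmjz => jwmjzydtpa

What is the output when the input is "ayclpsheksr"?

heksryclps

Each output is the input with this applied: delete the first character, then swap the front and back halves of the string.
Working it through for "ayclpsheksr": intermediate "yclpsheksr", final "heksryclps".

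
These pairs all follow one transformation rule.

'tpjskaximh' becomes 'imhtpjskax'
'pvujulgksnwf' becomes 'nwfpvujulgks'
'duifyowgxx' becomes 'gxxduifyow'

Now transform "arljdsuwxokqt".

Each output is the input with this applied: move the last 3 characters to the front (rotate right by 3).
On "arljdsuwxokqt" that produces "kqtarljdsuwxo".

kqtarljdsuwxo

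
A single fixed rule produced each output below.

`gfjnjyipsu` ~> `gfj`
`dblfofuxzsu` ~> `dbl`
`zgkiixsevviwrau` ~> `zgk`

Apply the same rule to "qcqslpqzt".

qcq

The rule is to keep only the first 3 characters.
On "qcqslpqzt" that produces "qcq".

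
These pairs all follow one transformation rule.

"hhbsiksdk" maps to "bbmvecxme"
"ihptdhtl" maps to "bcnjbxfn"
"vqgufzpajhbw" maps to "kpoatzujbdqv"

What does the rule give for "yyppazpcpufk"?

The pattern: swap each adjacent pair of characters (1↔2, 3↔4, ...), then shift every letter 6 places backward in the alphabet (wrapping around).
"yyppazpcpufk" → "ssjjtuwjojez".

ssjjtuwjojez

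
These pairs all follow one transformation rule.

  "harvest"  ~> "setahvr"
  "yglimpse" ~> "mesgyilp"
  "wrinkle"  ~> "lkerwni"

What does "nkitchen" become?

cnekntih

The rule is to swap each adjacent pair of characters (1↔2, 3↔4, ...), then move the last 3 characters to the front (rotate right by 3).
For "nkitchen", step one produces "kntihcne"; step two turns that into "cnekntih".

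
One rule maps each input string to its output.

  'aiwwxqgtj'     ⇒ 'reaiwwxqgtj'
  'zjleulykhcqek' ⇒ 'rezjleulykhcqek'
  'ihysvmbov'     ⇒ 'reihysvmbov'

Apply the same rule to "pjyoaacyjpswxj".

repjyoaacyjpswxj

The transformation: prepend "re".
Doing the same to "pjyoaacyjpswxj": "repjyoaacyjpswxj".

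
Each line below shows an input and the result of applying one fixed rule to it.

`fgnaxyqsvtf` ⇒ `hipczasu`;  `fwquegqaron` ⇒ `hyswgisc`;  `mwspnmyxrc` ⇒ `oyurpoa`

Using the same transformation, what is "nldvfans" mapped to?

pnfxh

The transformation: delete the last 3 characters, then shift every letter 2 places forward in the alphabet (wrapping around).
Working it through for "nldvfans": intermediate "nldvf", final "pnfxh".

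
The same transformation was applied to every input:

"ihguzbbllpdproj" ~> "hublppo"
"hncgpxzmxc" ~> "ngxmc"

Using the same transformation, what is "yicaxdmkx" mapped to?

The pattern: keep every other character starting from the second (positions 2nd, 4th, 6th, ...).
So "yicaxdmkx" becomes "iadk".

iadk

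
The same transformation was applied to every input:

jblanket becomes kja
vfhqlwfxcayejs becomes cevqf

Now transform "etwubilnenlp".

nltb

Looking at the pairs, the operation is to swap the front and back halves of the string, then keep one character in every 3, starting at position 2 (positions 2nd, 5th, 8th, ...).
"etwubilnenlp" → "lnenlpetwubi" → "nltb".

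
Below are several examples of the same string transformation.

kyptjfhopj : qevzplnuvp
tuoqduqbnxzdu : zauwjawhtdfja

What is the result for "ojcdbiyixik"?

upijhoeodoq

Rule — shift every letter 6 places forward in the alphabet (wrapping around).
"ojcdbiyixik" → "upijhoeodoq".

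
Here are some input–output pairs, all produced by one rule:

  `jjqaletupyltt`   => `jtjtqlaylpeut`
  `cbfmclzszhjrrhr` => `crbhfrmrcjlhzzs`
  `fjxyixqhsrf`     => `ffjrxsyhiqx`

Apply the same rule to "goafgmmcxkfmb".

gbomaffkgxmcm

The transformation: take characters alternately from the front and the back (1st, last, 2nd, 2nd-last, ...).
Applying that to "goafgmmcxkfmb" gives "gbomaffkgxmcm".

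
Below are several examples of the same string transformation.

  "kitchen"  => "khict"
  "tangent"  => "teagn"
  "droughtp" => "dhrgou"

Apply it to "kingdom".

kdign

The rule is to delete the last 2 characters, then take characters alternately from the front and the back (1st, last, 2nd, 2nd-last, ...).
Starting from "kingdom": after the first operation, "kingd"; after the second, "kdign".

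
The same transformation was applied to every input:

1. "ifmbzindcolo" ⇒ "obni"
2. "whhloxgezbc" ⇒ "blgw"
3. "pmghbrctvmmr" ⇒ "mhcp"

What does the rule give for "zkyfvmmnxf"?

ffmz

The transformation: keep one character in every 3, starting at position 1 (positions 1st, 4th, 7th, ...), then swap the first and last characters.
Applying both steps to "zkyfvmmnxf": "zfmf", then "ffmz".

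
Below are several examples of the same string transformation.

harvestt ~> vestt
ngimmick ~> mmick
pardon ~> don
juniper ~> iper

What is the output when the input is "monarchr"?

What's happening: delete the first 3 characters.
So "monarchr" becomes "archr".

archr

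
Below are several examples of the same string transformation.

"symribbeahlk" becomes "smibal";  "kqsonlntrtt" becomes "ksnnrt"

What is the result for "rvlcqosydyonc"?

In each case the input is transformed by: keep every other character starting from the first (positions 1st, 3rd, 5th, ...).
On "rvlcqosydyonc" that produces "rlqsdoc".

rlqsdoc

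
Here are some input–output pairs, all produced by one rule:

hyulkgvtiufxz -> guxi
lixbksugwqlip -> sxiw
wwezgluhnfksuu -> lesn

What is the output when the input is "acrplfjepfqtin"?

The pattern: keep one character in every 3, starting at position 3 (positions 3rd, 6th, 9th, ...), then swap each adjacent pair of characters (1↔2, 3↔4, ...).
For "acrplfjepfqtin", step one produces "rfpt"; step two turns that into "frtp".

frtp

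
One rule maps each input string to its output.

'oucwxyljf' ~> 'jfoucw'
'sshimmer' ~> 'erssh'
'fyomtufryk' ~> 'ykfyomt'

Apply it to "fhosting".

The pattern: move the last 2 characters to the front (rotate right by 2), then delete the last 3 characters.
Starting from "fhosting": after the first operation, "ngfhosti"; after the second, "ngfho".
(Check on "fyomtufryk": → "ykfyomtufr" → "ykfyomt" ✓)

ngfho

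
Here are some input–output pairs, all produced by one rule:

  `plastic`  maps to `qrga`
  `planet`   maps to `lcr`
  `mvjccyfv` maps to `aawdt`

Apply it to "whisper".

qncp

In each case the input is transformed by: shift every letter 2 places backward in the alphabet (wrapping around), then delete the first 3 characters.
For "whisper", step one produces "ufgqncp"; step two turns that into "qncp".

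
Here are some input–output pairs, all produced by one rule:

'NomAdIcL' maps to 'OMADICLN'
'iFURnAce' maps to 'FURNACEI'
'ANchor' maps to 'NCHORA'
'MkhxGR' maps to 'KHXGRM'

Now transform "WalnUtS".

Each output is the input with this applied: move the first character to the end, then convert every letter to uppercase.
For "WalnUtS", step one produces "alnUtSW"; step two turns that into "ALNUTSW".

ALNUTSW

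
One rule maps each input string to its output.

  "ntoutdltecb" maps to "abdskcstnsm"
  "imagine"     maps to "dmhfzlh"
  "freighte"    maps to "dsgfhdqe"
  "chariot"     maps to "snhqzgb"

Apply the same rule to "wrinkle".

dkjmhqv

What's happening: shift every letter 1 place backward in the alphabet (wrapping around), then reverse the string.
For "wrinkle" the result is "dkjmhqv".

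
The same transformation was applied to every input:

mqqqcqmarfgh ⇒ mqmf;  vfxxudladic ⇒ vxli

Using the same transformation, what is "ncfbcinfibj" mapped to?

nbnb

Looking at the pairs, the operation is to keep one character in every 3, starting at position 1 (positions 1st, 4th, 7th, ...).
So "ncfbcinfibj" becomes "nbnb".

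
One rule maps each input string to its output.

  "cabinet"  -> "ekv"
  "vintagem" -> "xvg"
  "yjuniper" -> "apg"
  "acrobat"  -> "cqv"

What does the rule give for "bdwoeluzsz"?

Each output is the input with this applied: shift every letter 2 places forward in the alphabet (wrapping around), then keep one character in every 3, starting at position 1 (positions 1st, 4th, 7th, ...).
Working it through for "bdwoeluzsz": intermediate "dfyqgnwbub", final "dqwb".

dqwb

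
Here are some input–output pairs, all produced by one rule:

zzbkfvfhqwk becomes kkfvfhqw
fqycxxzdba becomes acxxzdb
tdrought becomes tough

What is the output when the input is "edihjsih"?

hhjsi

The pattern: delete the first 3 characters, then move the last character to the front.
Starting from "edihjsih": after the first operation, "hjsih"; after the second, "hhjsi".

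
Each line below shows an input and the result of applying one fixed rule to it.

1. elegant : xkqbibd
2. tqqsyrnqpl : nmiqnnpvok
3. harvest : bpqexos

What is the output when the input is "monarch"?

Rule — shift every letter 3 places backward in the alphabet (wrapping around), then move the last 3 characters to the front (rotate right by 3).
Starting from "monarch": after the first operation, "jlkxoze"; after the second, "ozejlkx".

ozejlkx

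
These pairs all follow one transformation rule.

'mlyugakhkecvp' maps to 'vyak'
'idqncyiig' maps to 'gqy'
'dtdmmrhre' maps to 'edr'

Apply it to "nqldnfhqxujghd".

glfx

In each case the input is transformed by: keep one character in every 3, starting at position 3 (positions 3rd, 6th, 9th, ...), then move the last character to the front.
Applying both steps to "nqldnfhqxujghd": "lfxg", then "glfx".
(Check on "dtdmmrhre": → "dre" → "edr" ✓)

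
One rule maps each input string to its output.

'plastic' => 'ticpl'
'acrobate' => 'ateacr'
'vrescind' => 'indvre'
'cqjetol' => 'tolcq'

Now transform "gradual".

ualgr

Looking at the pairs, the operation is to move the last 3 characters to the front (rotate right by 3), then delete the last 2 characters.
Working it through for "gradual": intermediate "ualgrad", final "ualgr".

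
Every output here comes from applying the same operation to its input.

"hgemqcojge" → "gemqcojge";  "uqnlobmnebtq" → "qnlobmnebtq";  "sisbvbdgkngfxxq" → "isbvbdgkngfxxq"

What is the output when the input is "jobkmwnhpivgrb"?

What's happening: delete the first character.
"jobkmwnhpivgrb" → "obkmwnhpivgrb".

obkmwnhpivgrb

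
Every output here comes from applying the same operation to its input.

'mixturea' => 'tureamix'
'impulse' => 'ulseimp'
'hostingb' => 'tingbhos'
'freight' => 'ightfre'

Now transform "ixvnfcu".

nfcuixv

The transformation: move the first 3 characters to the end (rotate left by 3).
So "ixvnfcu" becomes "nfcuixv".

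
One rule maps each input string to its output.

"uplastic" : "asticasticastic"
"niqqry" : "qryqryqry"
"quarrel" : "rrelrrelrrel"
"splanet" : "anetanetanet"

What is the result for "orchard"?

Looking at the pairs, the operation is to delete the first 3 characters, then write the whole string 3 times in a row.
On "orchard": the first step gives "hard", and the second then gives "hardhardhard".

hardhardhard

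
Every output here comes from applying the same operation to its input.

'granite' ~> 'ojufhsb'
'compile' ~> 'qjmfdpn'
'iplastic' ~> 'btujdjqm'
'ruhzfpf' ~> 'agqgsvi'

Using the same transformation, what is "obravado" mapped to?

Rule — shift every letter 1 place forward in the alphabet (wrapping around), then move the first 3 characters to the end (rotate left by 3).
Working it through for "obravado": intermediate "pcsbwbep", final "bwbeppcs".

bwbeppcs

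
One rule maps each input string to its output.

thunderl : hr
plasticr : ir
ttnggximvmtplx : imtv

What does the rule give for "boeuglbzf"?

elz

Rule — sort the characters into alphabetical order, then keep one character in every 3, starting at position 3 (positions 3rd, 6th, 9th, ...).
Starting from "boeuglbzf": after the first operation, "bbefglouz"; after the second, "elz".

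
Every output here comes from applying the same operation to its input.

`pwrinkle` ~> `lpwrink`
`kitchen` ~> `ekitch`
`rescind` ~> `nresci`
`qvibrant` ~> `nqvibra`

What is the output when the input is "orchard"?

Each output is the input with this applied: delete the last character, then move the last character to the front.
For "orchard", step one produces "orchar"; step two turns that into "rorcha".

rorcha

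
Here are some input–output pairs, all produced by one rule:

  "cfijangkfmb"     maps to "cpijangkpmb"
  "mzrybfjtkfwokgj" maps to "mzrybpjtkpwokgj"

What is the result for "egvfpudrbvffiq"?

What's happening: replace every "f" with "p".
For "egvfpudrbvffiq" the result is "egvppudrbvppiq".

egvppudrbvppiq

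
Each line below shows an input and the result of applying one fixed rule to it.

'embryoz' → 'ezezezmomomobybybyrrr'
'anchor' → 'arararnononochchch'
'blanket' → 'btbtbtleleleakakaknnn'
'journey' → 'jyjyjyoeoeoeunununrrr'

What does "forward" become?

The rule is to repeat every character 3 times, then take characters alternately from the front and the back (1st, last, 2nd, 2nd-last, ...).
Working it through for "forward": intermediate "fffooorrrwwwaaarrrddd", final "fdfdfdorororrararawww".

fdfdfdorororrararawww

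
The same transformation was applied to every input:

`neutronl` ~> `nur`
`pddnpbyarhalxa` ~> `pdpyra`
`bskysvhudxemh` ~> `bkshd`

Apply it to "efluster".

els

The rule is to delete the last 3 characters, then keep every other character starting from the first (positions 1st, 3rd, 5th, ...).
For "efluster", step one produces "eflus"; step two turns that into "els".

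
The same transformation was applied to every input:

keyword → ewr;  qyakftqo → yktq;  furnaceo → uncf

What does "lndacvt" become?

nav

What's happening: swap the first and last characters, then keep every other character starting from the second (positions 2nd, 4th, 6th, ...).
On "lndacvt" that produces "nav".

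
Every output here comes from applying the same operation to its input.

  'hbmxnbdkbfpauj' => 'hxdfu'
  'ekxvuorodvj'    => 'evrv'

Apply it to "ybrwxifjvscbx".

Rule — keep one character in every 3, starting at position 1 (positions 1st, 4th, 7th, ...).
Applying that to "ybrwxifjvscbx" gives "ywfsx".

ywfsx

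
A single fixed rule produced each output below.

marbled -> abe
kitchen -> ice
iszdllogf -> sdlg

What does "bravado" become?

Each output is the input with this applied: keep every other character starting from the second (positions 2nd, 4th, 6th, ...).
So "bravado" becomes "rvd".

rvd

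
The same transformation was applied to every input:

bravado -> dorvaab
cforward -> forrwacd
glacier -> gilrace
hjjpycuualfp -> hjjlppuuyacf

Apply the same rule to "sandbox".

In each case the input is transformed by: sort the characters into alphabetical order, then move the first 3 characters to the end (rotate left by 3).
For "sandbox", step one produces "abdnosx"; step two turns that into "nosxabd".

nosxabd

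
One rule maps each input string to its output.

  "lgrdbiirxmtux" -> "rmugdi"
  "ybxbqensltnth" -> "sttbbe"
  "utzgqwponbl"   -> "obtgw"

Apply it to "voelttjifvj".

ivolt

Rule — keep every other character starting from the second (positions 2nd, 4th, 6th, ...), then move the first 3 characters to the end (rotate left by 3).
Applying both steps to "voelttjifvj": "oltiv", then "ivolt".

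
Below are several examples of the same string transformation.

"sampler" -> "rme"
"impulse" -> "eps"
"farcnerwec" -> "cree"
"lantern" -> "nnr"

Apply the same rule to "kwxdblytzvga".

axlz

Each output is the input with this applied: move the last character to the front, then keep one character in every 3, starting at position 1 (positions 1st, 4th, 7th, ...).
"kwxdblytzvga" → "axlz".
(Check on "farcnerwec": → "cfarcnerwe" → "cree" ✓)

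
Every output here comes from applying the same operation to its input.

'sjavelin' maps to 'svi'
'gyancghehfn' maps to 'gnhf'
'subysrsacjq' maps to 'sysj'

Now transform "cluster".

Looking at the pairs, the operation is to keep one character in every 3, starting at position 1 (positions 1st, 4th, 7th, ...).
"cluster" → "csr".

csr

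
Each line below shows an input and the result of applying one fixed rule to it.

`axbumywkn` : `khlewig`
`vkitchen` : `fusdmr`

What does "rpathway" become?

bzkdrg

Looking at the pairs, the operation is to delete the last 2 characters, then shift every letter 10 places forward in the alphabet (wrapping around).
Starting from "rpathway": after the first operation, "rpathw"; after the second, "bzkdrg".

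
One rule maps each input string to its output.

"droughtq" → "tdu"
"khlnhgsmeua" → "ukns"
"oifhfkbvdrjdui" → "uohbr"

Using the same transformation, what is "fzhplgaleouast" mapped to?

What's happening: keep one character in every 3, starting at position 1 (positions 1st, 4th, 7th, ...), then move the last character to the front.
On "fzhplgaleouast" that produces "sfpao".

sfpao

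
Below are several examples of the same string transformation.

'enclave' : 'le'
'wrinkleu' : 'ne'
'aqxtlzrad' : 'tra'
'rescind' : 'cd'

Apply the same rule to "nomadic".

ac

In each case the input is transformed by: move the first character to the end, then keep one character in every 3, starting at position 3 (positions 3rd, 6th, 9th, ...).
"nomadic" → "omadicn" → "ac".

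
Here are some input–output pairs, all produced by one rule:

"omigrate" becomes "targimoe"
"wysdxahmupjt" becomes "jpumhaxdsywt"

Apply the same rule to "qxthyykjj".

jkyyhtxqj

The pattern: move the last character to the front, then reverse the string.
On "qxthyykjj": the first step gives "jqxthyykj", and the second then gives "jkyyhtxqj".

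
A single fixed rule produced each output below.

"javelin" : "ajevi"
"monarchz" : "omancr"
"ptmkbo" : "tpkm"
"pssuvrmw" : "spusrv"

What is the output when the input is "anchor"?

The pattern: swap each adjacent pair of characters (1↔2, 3↔4, ...), then delete the last 2 characters.
Applying that to "anchor" gives "nahc".

nahc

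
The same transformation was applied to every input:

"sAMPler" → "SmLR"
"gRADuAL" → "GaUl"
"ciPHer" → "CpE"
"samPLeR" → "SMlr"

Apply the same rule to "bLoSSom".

What's happening: keep every other character starting from the first (positions 1st, 3rd, 5th, ...), then flip the case of every letter.
Working it through for "bLoSSom": intermediate "boSm", final "BOsM".

BOsM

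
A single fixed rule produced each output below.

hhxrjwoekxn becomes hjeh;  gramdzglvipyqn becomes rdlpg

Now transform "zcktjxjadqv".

cjaz

In each case the input is transformed by: swap the first and last characters, then keep one character in every 3, starting at position 2 (positions 2nd, 5th, 8th, ...).
"zcktjxjadqv" → "vcktjxjadqz" → "cjaz".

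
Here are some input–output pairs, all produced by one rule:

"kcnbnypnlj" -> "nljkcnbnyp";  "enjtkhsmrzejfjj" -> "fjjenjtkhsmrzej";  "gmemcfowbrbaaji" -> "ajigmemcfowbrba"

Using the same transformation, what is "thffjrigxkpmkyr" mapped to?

Looking at the pairs, the operation is to move the last 3 characters to the front (rotate right by 3).
On "thffjrigxkpmkyr" that produces "kyrthffjrigxkpm".

kyrthffjrigxkpm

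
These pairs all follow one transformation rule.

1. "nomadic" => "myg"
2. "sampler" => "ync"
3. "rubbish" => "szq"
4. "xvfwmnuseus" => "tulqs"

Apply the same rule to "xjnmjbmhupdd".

Looking at the pairs, the operation is to keep every other character starting from the second (positions 2nd, 4th, 6th, ...), then shift every letter 2 places backward in the alphabet (wrapping around).
Starting from "xjnmjbmhupdd": after the first operation, "jmbhpd"; after the second, "hkzfnb".

hkzfnb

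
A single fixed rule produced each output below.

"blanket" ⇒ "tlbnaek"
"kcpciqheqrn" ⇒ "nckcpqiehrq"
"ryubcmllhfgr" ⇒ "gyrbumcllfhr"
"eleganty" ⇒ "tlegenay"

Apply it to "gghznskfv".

vggzhsnfk

What's happening: swap each adjacent pair of characters (1↔2, 3↔4, ...), then move the last character to the front.
For "gghznskfv" the result is "vggzhsnfk".
(Check on "kcpciqheqrn": → "ckcpqiehrqn" → "nckcpqiehrq" ✓)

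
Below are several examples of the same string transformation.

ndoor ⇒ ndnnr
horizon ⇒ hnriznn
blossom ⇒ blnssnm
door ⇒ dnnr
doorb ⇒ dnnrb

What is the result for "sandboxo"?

Each output is the input with this applied: replace every "o" with "n".
For "sandboxo" the result is "sandbnxn".

sandbnxn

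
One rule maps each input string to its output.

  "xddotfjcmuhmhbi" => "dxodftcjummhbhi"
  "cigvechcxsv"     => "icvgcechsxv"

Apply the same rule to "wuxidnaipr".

Looking at the pairs, the operation is to swap each adjacent pair of characters (1↔2, 3↔4, ...).
Applying that to "wuxidnaipr" gives "uwixndiarp".

uwixndiarp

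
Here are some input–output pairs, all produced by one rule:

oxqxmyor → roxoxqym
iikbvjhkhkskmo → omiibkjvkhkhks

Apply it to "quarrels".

sluqraer

The transformation: swap each adjacent pair of characters (1↔2, 3↔4, ...), then move the last 2 characters to the front (rotate right by 2).
Doing the same to "quarrels": "sluqraer".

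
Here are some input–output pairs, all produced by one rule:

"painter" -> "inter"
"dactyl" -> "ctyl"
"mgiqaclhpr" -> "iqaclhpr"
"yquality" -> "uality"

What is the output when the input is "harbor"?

rbor

What's happening: delete the first 2 characters.
Doing the same to "harbor": "rbor".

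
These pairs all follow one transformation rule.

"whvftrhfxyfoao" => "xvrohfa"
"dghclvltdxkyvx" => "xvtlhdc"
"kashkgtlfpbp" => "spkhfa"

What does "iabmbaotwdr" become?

Each output is the input with this applied: sort the characters into reverse alphabetical order, then keep every other character starting from the second (positions 2nd, 4th, 6th, ...).
"iabmbaotwdr" → "wtromidbbaa" → "toiba".

toiba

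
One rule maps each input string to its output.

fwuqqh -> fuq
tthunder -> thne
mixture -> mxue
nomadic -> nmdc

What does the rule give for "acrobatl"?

arbt

The rule is to keep every other character starting from the first (positions 1st, 3rd, 5th, ...).
Applying that to "acrobatl" gives "arbt".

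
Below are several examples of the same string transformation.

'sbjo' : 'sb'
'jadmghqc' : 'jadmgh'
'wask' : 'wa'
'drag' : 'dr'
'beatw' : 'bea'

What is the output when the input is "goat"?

Each output is the input with this applied: delete the last 2 characters.
"goat" → "go".

go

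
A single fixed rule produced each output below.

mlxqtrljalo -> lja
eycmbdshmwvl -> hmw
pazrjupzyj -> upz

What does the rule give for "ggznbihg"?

nbi

What's happening: move the last 2 characters to the front (rotate right by 2), then keep only the last 3 characters.
Working it through for "ggznbihg": intermediate "hgggznbi", final "nbi".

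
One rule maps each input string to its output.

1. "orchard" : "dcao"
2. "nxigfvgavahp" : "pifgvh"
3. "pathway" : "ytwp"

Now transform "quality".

The pattern: swap the first and last characters, then keep every other character starting from the first (positions 1st, 3rd, 5th, ...).
For "quality", step one produces "yualitq"; step two turns that into "yaiq".

yaiq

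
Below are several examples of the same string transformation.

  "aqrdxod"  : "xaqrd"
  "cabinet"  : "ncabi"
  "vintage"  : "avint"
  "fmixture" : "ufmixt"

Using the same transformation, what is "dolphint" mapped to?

Looking at the pairs, the operation is to delete the last 2 characters, then move the last character to the front.
For "dolphint", step one produces "dolphi"; step two turns that into "idolph".

idolph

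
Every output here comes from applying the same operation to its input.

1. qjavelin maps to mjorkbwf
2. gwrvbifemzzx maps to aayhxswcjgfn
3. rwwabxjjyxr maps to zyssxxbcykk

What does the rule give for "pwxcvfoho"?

pipqxydwg

The pattern: shift every letter 1 place forward in the alphabet (wrapping around), then move the last 3 characters to the front (rotate right by 3).
Doing the same to "pwxcvfoho": "pipqxydwg".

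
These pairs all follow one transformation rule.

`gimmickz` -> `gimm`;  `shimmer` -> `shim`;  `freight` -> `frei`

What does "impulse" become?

The transformation: keep only the first 4 characters.
So "impulse" becomes "impu".

impu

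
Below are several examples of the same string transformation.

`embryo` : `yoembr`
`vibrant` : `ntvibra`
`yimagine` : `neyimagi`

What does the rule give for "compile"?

Rule — move the last 2 characters to the front (rotate right by 2).
On "compile" that produces "lecompi".

lecompi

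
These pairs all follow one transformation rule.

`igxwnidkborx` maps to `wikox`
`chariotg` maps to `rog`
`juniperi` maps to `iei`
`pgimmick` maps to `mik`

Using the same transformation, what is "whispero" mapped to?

The pattern: delete the first 3 characters, then keep every other character starting from the first (positions 1st, 3rd, 5th, ...).
On "whispero": the first step gives "spero", and the second then gives "seo".

seo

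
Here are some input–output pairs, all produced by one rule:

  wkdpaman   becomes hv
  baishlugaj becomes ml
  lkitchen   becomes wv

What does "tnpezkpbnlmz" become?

ey

What's happening: shift every letter 11 places forward in the alphabet (wrapping around), then keep only the first 2 characters.
Doing the same to "tnpezkpbnlmz": "ey".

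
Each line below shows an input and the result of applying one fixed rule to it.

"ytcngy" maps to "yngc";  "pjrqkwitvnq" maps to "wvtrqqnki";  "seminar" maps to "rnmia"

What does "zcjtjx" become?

Looking at the pairs, the operation is to delete the first 2 characters, then sort the characters into reverse alphabetical order.
Working it through for "zcjtjx": intermediate "jtjx", final "xtjj".

xtjj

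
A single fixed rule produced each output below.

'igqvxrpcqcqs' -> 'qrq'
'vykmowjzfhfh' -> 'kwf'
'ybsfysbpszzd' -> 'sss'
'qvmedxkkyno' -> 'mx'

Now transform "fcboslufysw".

Each output is the input with this applied: delete the last 3 characters, then keep one character in every 3, starting at position 3 (positions 3rd, 6th, 9th, ...).
Working it through for "fcboslufysw": intermediate "fcbosluf", final "bl".
(Check on "ybsfysbpszzd": → "ybsfysbps" → "sss" ✓)

bl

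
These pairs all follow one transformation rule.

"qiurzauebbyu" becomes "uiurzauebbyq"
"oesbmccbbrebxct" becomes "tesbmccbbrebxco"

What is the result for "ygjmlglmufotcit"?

tgjmlglmufotciy

Looking at the pairs, the operation is to swap the first and last characters.
Doing the same to "ygjmlglmufotcit": "tgjmlglmufotciy".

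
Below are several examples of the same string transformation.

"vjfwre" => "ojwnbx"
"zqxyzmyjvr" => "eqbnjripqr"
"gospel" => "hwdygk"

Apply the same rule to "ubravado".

The pattern: swap the front and back halves of the string, then shift every letter 8 places backward in the alphabet (wrapping around).
On "ubravado" that produces "nsvgmtjs".
(Check on "vjfwre": → "wrevjf" → "ojwnbx" ✓)

nsvgmtjs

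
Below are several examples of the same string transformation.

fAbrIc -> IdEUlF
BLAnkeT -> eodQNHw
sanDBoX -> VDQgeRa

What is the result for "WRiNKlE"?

Each output is the input with this applied: shift every letter 3 places forward in the alphabet (wrapping around), then flip the case of every letter.
On "WRiNKlE": the first step gives "ZUlQNoH", and the second then gives "zuLqnOh".

zuLqnOh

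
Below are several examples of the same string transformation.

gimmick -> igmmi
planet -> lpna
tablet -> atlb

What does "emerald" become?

merea

Looking at the pairs, the operation is to delete the last 2 characters, then swap each adjacent pair of characters (1↔2, 3↔4, ...).
"emerald" → "merea".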